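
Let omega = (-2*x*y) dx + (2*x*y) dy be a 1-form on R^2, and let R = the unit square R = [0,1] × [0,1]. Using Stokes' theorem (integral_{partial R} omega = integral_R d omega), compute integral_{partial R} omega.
integral_(partial R) omega = 2

Stokes: integral_partial_R omega = integral_R d omega with d omega = (∂Q/∂x - ∂P/∂y) dx ∧ dy.
  ∂Q/∂x = 2*y
  ∂P/∂y = -2*x
  integrand = ∂Q/∂x - ∂P/∂y = 2*x + 2*y.
Integrating over R: integral_0^1 integral_0^1 (2*x + 2*y) dx dy = 2.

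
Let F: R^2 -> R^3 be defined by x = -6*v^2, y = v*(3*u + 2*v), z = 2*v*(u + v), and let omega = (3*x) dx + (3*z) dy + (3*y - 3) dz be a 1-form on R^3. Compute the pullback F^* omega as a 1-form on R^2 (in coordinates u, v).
F^* omega = (6*v*(6*u*v + 5*v^2 - 1)) du + (36*u^2*v + 90*u*v^2 - 6*u + 264*v^3 - 12*v) dv

Using F^*(f dg) = (f ∘ F) d(g ∘ F), substitute each coordinate x_i by F_i(u, v) in f_i, and replace dx_i by d F_i = (∂F_i/∂u) du + (∂F_i/∂v) dv.
  For the x component: f_1(F) = -18*v^2; d F_1 = (0) du + (-12*v) dv
  For the y component: f_2(F) = 6*v*(u + v); d F_2 = (3*v) du + (3*u + 4*v) dv
  For the z component: f_3(F) = 9*u*v + 6*v^2 - 3; d F_3 = (2*v) du + (2*u + 4*v) dv
Combining and collecting du, dv coefficients:
  coeff of du: 6*v*(6*u*v + 5*v^2 - 1)
  coeff of dv: 36*u^2*v + 90*u*v^2 - 6*u + 264*v^3 - 12*v
F^* omega = (6*v*(6*u*v + 5*v^2 - 1)) du + (36*u^2*v + 90*u*v^2 - 6*u + 264*v^3 - 12*v) dv.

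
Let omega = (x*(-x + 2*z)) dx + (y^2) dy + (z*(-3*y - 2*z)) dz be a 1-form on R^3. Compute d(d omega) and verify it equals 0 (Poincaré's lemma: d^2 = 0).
d(d omega) = 0

Step 1: d omega = sum_{i<j} (∂f_j/∂x_i - ∂f_i/∂x_j) dx_i ∧ dx_j:
  coeff of dx ∧ dy: 0
  coeff of dx ∧ dz: -2*x
  coeff of dy ∧ dz: -3*z
Step 2: Apply d again to each 2-form coefficient. The only possible 3-form in R^3 is dx ∧ dy ∧ dz, with coefficient
  ∂(coeff of dy∧dz)/∂x - ∂(coeff of dx∧dz)/∂y + ∂(coeff of dx∧dy)/∂z
  = ∂/∂x (-3*z) - ∂/∂y (-2*x) + ∂/∂z (0).
Each of these terms simplifies to sums of mixed partials that cancel in pairs. The result is 0 (by equality of mixed partials for smooth functions — Schwarz / Clairaut).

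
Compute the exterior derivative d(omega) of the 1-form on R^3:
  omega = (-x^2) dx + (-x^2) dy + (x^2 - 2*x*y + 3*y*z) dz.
d(omega) = (-2*x) dx ∧ dy + (2*x - 2*y) dx ∧ dz + (-2*x + 3*z) dy ∧ dz

For a 1-form omega = sum_i f_i dx_i, the exterior derivative is
  d(omega) = sum_{i < j} (∂f_j/∂x_i - ∂f_i/∂x_j) dx_i ∧ dx_j.
  coefficient of dx ∧ dy: ∂f_2/∂x - ∂f_1/∂y = ∂(-x^2)/∂x - ∂(-x^2)/∂y = -2*x
  coefficient of dx ∧ dz: ∂f_3/∂x - ∂f_1/∂z = ∂(x^2 - 2*x*y + 3*y*z)/∂x - ∂(-x^2)/∂z = 2*x - 2*y
  coefficient of dy ∧ dz: ∂f_3/∂y - ∂f_2/∂z = ∂(x^2 - 2*x*y + 3*y*z)/∂y - ∂(-x^2)/∂z = -2*x + 3*z
Assembling: d(omega) = (-2*x) dx ∧ dy + (2*x - 2*y) dx ∧ dz + (-2*x + 3*z) dy ∧ dz.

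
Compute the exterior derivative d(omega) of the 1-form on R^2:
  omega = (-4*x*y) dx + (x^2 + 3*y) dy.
d(omega) = (6*x) dx ∧ dy

For a 1-form omega = sum_i f_i dx_i, the exterior derivative is
  d(omega) = sum_{i < j} (∂f_j/∂x_i - ∂f_i/∂x_j) dx_i ∧ dx_j.
  coefficient of dx ∧ dy: ∂f_2/∂x - ∂f_1/∂y = ∂(x^2 + 3*y)/∂x - ∂(-4*x*y)/∂y = 6*x
Assembling: d(omega) = (6*x) dx ∧ dy.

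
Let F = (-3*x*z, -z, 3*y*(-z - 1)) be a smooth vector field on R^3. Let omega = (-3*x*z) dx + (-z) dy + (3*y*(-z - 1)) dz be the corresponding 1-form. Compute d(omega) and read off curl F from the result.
d(omega) = (-3*z - 2) dy ∧ dz + (-3*x) dz ∧ dx + (0) dx ∧ dy; curl F = (-3*z - 2, -3*x, 0)

d omega = sum_{i<j} (∂f_j/∂x_i - ∂f_i/∂x_j) dx_i ∧ dx_j. Under the identification (dy ∧ dz, dz ∧ dx, dx ∧ dy) ↔ (e_x, e_y, e_z), the coefficients are exactly the components of curl F. Compute:
  ∂R/∂y - ∂Q/∂z = (-3*z - 3) - (-1) = -3*z - 2
  ∂P/∂z - ∂R/∂x = (-3*x) - (0) = -3*x
  ∂Q/∂x - ∂P/∂y = (0) - (0) = 0.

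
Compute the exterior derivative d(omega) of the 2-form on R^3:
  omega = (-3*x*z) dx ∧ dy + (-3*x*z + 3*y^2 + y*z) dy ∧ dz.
d(omega) = (-3*x - 3*z) dx ∧ dy ∧ dz

For a 2-form omega = sum_{i<j} g_{ij} dx_i ∧ dx_j, the exterior derivative is
  d(omega) = sum_{i<j} d(g_{ij}) ∧ dx_i ∧ dx_j = sum_{i<j, k} (∂g_{ij}/∂x_k) dx_k ∧ dx_i ∧ dx_j.
Expand each term, using dx_k ∧ dx_i ∧ dx_j = sgn(permutation) dx_{(a)} ∧ dx_{(b)} ∧ dx_{(c)} with (a < b < c) sorted:
  d(-3*x*z) includes (∂/∂z)(-3*x*z) dz = (-3*x) dz, which multiplied by dx ∧ dy gives (-3*x) dx ∧ dy ∧ dz
  d(-3*x*z + 3*y^2 + y*z) includes (∂/∂x)(-3*x*z + 3*y^2 + y*z) dx = (-3*z) dx, which multiplied by dy ∧ dz gives (-3*z) dx ∧ dy ∧ dz
Collecting like 3-forms: d(omega) = (-3*x - 3*z) dx ∧ dy ∧ dz.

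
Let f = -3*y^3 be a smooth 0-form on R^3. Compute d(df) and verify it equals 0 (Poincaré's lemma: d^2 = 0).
d(df) = 0

Step 1: df = sum_i (∂f/∂x_i) dx_i = (0) dx + (-9*y^2) dy + (0) dz.
Step 2: Apply d again. Using the 1-form formula, the coefficient of dx ∧ dy in d(df) is ∂^2 f/∂x ∂y - ∂^2 f/∂y ∂x = (0) - (0) = 0 (equality of mixed partials for smooth f).
Similarly for dx ∧ dz and dy ∧ dz — all coefficients vanish. So d(df) = 0.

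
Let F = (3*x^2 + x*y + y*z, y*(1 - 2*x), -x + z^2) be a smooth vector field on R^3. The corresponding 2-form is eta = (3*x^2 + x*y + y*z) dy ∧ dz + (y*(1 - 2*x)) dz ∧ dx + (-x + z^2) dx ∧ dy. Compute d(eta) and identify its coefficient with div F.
d(eta) = (4*x + y + 2*z + 1) dx ∧ dy ∧ dz; div F = 4*x + y + 2*z + 1

For a 2-form in R^3 of the form above, applying d gives a 3-form with coefficient ∂P/∂x + ∂Q/∂y + ∂R/∂z:
  ∂P/∂x = 6*x + y
  ∂Q/∂y = 1 - 2*x
  ∂R/∂z = 2*z
Sum = 4*x + y + 2*z + 1, which is exactly div F.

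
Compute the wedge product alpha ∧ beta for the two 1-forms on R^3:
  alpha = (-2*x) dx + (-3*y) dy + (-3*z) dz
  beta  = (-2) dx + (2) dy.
alpha ∧ beta = (-4*x - 6*y) dx ∧ dy + (-6*z) dx ∧ dz + (6*z) dy ∧ dz

Distribute the wedge, using dx_i ∧ dx_j = -dx_j ∧ dx_i and dx_i ∧ dx_i = 0. For each pair (i, j) with i < j, the coefficient of dx_i ∧ dx_j in alpha ∧ beta is (alpha_i * beta_j - alpha_j * beta_i). Collecting: alpha ∧ beta = (-4*x - 6*y) dx ∧ dy + (-6*z) dx ∧ dz + (6*z) dy ∧ dz.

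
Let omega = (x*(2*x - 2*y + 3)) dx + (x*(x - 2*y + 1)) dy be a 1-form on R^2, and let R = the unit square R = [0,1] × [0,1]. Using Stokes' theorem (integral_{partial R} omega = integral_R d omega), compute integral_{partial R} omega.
integral_(partial R) omega = 2

Stokes: integral_partial_R omega = integral_R d omega with d omega = (∂Q/∂x - ∂P/∂y) dx ∧ dy.
  ∂Q/∂x = 2*x - 2*y + 1
  ∂P/∂y = -2*x
  integrand = ∂Q/∂x - ∂P/∂y = 4*x - 2*y + 1.
Integrating over R: integral_0^1 integral_0^1 (4*x - 2*y + 1) dx dy = 2.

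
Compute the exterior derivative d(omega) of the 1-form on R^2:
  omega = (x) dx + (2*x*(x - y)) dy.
d(omega) = (4*x - 2*y) dx ∧ dy

For a 1-form omega = sum_i f_i dx_i, the exterior derivative is
  d(omega) = sum_{i < j} (∂f_j/∂x_i - ∂f_i/∂x_j) dx_i ∧ dx_j.
  coefficient of dx ∧ dy: ∂f_2/∂x - ∂f_1/∂y = ∂(2*x*(x - y))/∂x - ∂(x)/∂y = 4*x - 2*y
Assembling: d(omega) = (4*x - 2*y) dx ∧ dy.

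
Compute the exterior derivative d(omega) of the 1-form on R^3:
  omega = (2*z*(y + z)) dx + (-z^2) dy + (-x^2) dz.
d(omega) = (-2*z) dx ∧ dy + (-2*x - 2*y - 4*z) dx ∧ dz + (2*z) dy ∧ dz

For a 1-form omega = sum_i f_i dx_i, the exterior derivative is
  d(omega) = sum_{i < j} (∂f_j/∂x_i - ∂f_i/∂x_j) dx_i ∧ dx_j.
  coefficient of dx ∧ dy: ∂f_2/∂x - ∂f_1/∂y = ∂(-z^2)/∂x - ∂(2*z*(y + z))/∂y = -2*z
  coefficient of dx ∧ dz: ∂f_3/∂x - ∂f_1/∂z = ∂(-x^2)/∂x - ∂(2*z*(y + z))/∂z = -2*x - 2*y - 4*z
  coefficient of dy ∧ dz: ∂f_3/∂y - ∂f_2/∂z = ∂(-x^2)/∂y - ∂(-z^2)/∂z = 2*z
Assembling: d(omega) = (-2*z) dx ∧ dy + (-2*x - 2*y - 4*z) dx ∧ dz + (2*z) dy ∧ dz.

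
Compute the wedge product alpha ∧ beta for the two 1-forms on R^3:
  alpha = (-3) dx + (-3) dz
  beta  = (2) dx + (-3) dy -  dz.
alpha ∧ beta = (9) dx ∧ dy + (9) dx ∧ dz + (-9) dy ∧ dz

Distribute the wedge, using dx_i ∧ dx_j = -dx_j ∧ dx_i and dx_i ∧ dx_i = 0. For each pair (i, j) with i < j, the coefficient of dx_i ∧ dx_j in alpha ∧ beta is (alpha_i * beta_j - alpha_j * beta_i). Collecting: alpha ∧ beta = (9) dx ∧ dy + (9) dx ∧ dz + (-9) dy ∧ dz.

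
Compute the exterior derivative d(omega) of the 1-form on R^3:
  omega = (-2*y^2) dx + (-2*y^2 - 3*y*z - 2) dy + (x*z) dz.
d(omega) = (4*y) dx ∧ dy + (z) dx ∧ dz + (3*y) dy ∧ dz

For a 1-form omega = sum_i f_i dx_i, the exterior derivative is
  d(omega) = sum_{i < j} (∂f_j/∂x_i - ∂f_i/∂x_j) dx_i ∧ dx_j.
  coefficient of dx ∧ dy: ∂f_2/∂x - ∂f_1/∂y = ∂(-2*y^2 - 3*y*z - 2)/∂x - ∂(-2*y^2)/∂y = 4*y
  coefficient of dx ∧ dz: ∂f_3/∂x - ∂f_1/∂z = ∂(x*z)/∂x - ∂(-2*y^2)/∂z = z
  coefficient of dy ∧ dz: ∂f_3/∂y - ∂f_2/∂z = ∂(x*z)/∂y - ∂(-2*y^2 - 3*y*z - 2)/∂z = 3*y
Assembling: d(omega) = (4*y) dx ∧ dy + (z) dx ∧ dz + (3*y) dy ∧ dz.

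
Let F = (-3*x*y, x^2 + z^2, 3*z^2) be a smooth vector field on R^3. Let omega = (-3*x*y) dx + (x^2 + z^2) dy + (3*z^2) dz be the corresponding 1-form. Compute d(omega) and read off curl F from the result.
d(omega) = (-2*z) dy ∧ dz + (0) dz ∧ dx + (5*x) dx ∧ dy; curl F = (-2*z, 0, 5*x)

d omega = sum_{i<j} (∂f_j/∂x_i - ∂f_i/∂x_j) dx_i ∧ dx_j. Under the identification (dy ∧ dz, dz ∧ dx, dx ∧ dy) ↔ (e_x, e_y, e_z), the coefficients are exactly the components of curl F. Compute:
  ∂R/∂y - ∂Q/∂z = (0) - (2*z) = -2*z
  ∂P/∂z - ∂R/∂x = (0) - (0) = 0
  ∂Q/∂x - ∂P/∂y = (2*x) - (-3*x) = 5*x.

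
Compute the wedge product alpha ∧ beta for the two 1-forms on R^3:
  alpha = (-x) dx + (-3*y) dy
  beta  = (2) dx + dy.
alpha ∧ beta = (-x + 6*y) dx ∧ dy

Distribute the wedge, using dx_i ∧ dx_j = -dx_j ∧ dx_i and dx_i ∧ dx_i = 0. For each pair (i, j) with i < j, the coefficient of dx_i ∧ dx_j in alpha ∧ beta is (alpha_i * beta_j - alpha_j * beta_i). Collecting: alpha ∧ beta = (-x + 6*y) dx ∧ dy.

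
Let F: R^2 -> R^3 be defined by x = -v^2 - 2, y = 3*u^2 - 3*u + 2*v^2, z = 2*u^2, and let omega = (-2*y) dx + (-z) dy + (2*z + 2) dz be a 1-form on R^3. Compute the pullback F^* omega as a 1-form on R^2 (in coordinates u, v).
F^* omega = (2*u*(2*u^2 + 3*u + 4)) du + (4*v*(u^2 - 3*u + 2*v^2)) dv

Using F^*(f dg) = (f ∘ F) d(g ∘ F), substitute each coordinate x_i by F_i(u, v) in f_i, and replace dx_i by d F_i = (∂F_i/∂u) du + (∂F_i/∂v) dv.
  For the x component: f_1(F) = -6*u^2 + 6*u - 4*v^2; d F_1 = (0) du + (-2*v) dv
  For the y component: f_2(F) = -2*u^2; d F_2 = (6*u - 3) du + (4*v) dv
  For the z component: f_3(F) = 4*u^2 + 2; d F_3 = (4*u) du + (0) dv
Combining and collecting du, dv coefficients:
  coeff of du: 2*u*(2*u^2 + 3*u + 4)
  coeff of dv: 4*v*(u^2 - 3*u + 2*v^2)
F^* omega = (2*u*(2*u^2 + 3*u + 4)) du + (4*v*(u^2 - 3*u + 2*v^2)) dv.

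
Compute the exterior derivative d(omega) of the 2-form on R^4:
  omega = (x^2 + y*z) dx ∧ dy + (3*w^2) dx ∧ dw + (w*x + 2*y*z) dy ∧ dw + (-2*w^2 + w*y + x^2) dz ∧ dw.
d(omega) = (y) dx ∧ dy ∧ dz + (w) dx ∧ dy ∧ dw + (w - 2*y) dy ∧ dz ∧ dw + (2*x) dx ∧ dz ∧ dw

For a 2-form omega = sum_{i<j} g_{ij} dx_i ∧ dx_j, the exterior derivative is
  d(omega) = sum_{i<j} d(g_{ij}) ∧ dx_i ∧ dx_j = sum_{i<j, k} (∂g_{ij}/∂x_k) dx_k ∧ dx_i ∧ dx_j.
Expand each term, using dx_k ∧ dx_i ∧ dx_j = sgn(permutation) dx_{(a)} ∧ dx_{(b)} ∧ dx_{(c)} with (a < b < c) sorted:
  d(x^2 + y*z) includes (∂/∂z)(x^2 + y*z) dz = (y) dz, which multiplied by dx ∧ dy gives (y) dx ∧ dy ∧ dz
  d(w*x + 2*y*z) includes (∂/∂x)(w*x + 2*y*z) dx = (w) dx, which multiplied by dy ∧ dw gives (w) dx ∧ dy ∧ dw
  d(w*x + 2*y*z) includes (∂/∂z)(w*x + 2*y*z) dz = (2*y) dz, which multiplied by dy ∧ dw gives (-2*y) dy ∧ dz ∧ dw
  d(-2*w^2 + w*y + x^2) includes (∂/∂x)(-2*w^2 + w*y + x^2) dx = (2*x) dx, which multiplied by dz ∧ dw gives (2*x) dx ∧ dz ∧ dw
  d(-2*w^2 + w*y + x^2) includes (∂/∂y)(-2*w^2 + w*y + x^2) dy = (w) dy, which multiplied by dz ∧ dw gives (w) dy ∧ dz ∧ dw
Collecting like 3-forms: d(omega) = (y) dx ∧ dy ∧ dz + (w) dx ∧ dy ∧ dw + (w - 2*y) dy ∧ dz ∧ dw + (2*x) dx ∧ dz ∧ dw.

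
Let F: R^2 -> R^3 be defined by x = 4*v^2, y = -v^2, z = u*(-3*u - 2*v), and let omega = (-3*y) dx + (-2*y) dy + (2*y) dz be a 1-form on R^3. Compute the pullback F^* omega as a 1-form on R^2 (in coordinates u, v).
F^* omega = (4*v^2*(3*u + v)) du + (4*v^2*(u + 5*v)) dv

Using F^*(f dg) = (f ∘ F) d(g ∘ F), substitute each coordinate x_i by F_i(u, v) in f_i, and replace dx_i by d F_i = (∂F_i/∂u) du + (∂F_i/∂v) dv.
  For the x component: f_1(F) = 3*v^2; d F_1 = (0) du + (8*v) dv
  For the y component: f_2(F) = 2*v^2; d F_2 = (0) du + (-2*v) dv
  For the z component: f_3(F) = -2*v^2; d F_3 = (-6*u - 2*v) du + (-2*u) dv
Combining and collecting du, dv coefficients:
  coeff of du: 4*v^2*(3*u + v)
  coeff of dv: 4*v^2*(u + 5*v)
F^* omega = (4*v^2*(3*u + v)) du + (4*v^2*(u + 5*v)) dv.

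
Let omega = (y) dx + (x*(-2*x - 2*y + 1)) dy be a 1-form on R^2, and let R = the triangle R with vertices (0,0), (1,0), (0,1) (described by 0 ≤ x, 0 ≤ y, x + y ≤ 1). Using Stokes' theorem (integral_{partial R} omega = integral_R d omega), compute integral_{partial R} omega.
integral_(partial R) omega = -1

Stokes: integral_partial_R omega = integral_R d omega with d omega = (∂Q/∂x - ∂P/∂y) dx ∧ dy.
  ∂Q/∂x = -4*x - 2*y + 1
  ∂P/∂y = 1
  integrand = ∂Q/∂x - ∂P/∂y = -4*x - 2*y.
Integrating over R: integral_0^1 integral_0^{1-x} (-4*x - 2*y) dy dx = -1.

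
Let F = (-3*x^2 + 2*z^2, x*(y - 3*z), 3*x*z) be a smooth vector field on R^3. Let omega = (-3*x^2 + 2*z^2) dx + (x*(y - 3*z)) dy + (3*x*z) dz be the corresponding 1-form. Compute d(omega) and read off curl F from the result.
d(omega) = (3*x) dy ∧ dz + (z) dz ∧ dx + (y - 3*z) dx ∧ dy; curl F = (3*x, z, y - 3*z)

d omega = sum_{i<j} (∂f_j/∂x_i - ∂f_i/∂x_j) dx_i ∧ dx_j. Under the identification (dy ∧ dz, dz ∧ dx, dx ∧ dy) ↔ (e_x, e_y, e_z), the coefficients are exactly the components of curl F. Compute:
  ∂R/∂y - ∂Q/∂z = (0) - (-3*x) = 3*x
  ∂P/∂z - ∂R/∂x = (4*z) - (3*z) = z
  ∂Q/∂x - ∂P/∂y = (y - 3*z) - (0) = y - 3*z.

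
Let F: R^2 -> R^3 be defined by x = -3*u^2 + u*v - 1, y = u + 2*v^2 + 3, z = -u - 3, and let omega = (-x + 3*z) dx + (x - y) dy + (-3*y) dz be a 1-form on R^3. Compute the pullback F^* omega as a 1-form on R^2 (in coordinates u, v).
F^* omega = (-18*u^3 + 9*u^2*v + 15*u^2 - u*v^2 - 2*u*v + 50*u + 4*v^2 - 8*v + 5) du + (3*u^3 - 13*u^2*v - 3*u^2 + 4*u*v^2 - 4*u*v - 8*u - 8*v^3 - 16*v) dv

Using F^*(f dg) = (f ∘ F) d(g ∘ F), substitute each coordinate x_i by F_i(u, v) in f_i, and replace dx_i by d F_i = (∂F_i/∂u) du + (∂F_i/∂v) dv.
  For the x component: f_1(F) = 3*u^2 - u*v - 3*u - 8; d F_1 = (-6*u + v) du + (u) dv
  For the y component: f_2(F) = -3*u^2 + u*v - u - 2*v^2 - 4; d F_2 = (1) du + (4*v) dv
  For the z component: f_3(F) = -3*u - 6*v^2 - 9; d F_3 = (-1) du + (0) dv
Combining and collecting du, dv coefficients:
  coeff of du: -18*u^3 + 9*u^2*v + 15*u^2 - u*v^2 - 2*u*v + 50*u + 4*v^2 - 8*v + 5
  coeff of dv: 3*u^3 - 13*u^2*v - 3*u^2 + 4*u*v^2 - 4*u*v - 8*u - 8*v^3 - 16*v
F^* omega = (-18*u^3 + 9*u^2*v + 15*u^2 - u*v^2 - 2*u*v + 50*u + 4*v^2 - 8*v + 5) du + (3*u^3 - 13*u^2*v - 3*u^2 + 4*u*v^2 - 4*u*v - 8*u - 8*v^3 - 16*v) dv.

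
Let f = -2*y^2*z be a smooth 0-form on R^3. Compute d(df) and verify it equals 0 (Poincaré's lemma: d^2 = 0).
d(df) = 0

Step 1: df = sum_i (∂f/∂x_i) dx_i = (0) dx + (-4*y*z) dy + (-2*y^2) dz.
Step 2: Apply d again. Using the 1-form formula, the coefficient of dx ∧ dy in d(df) is ∂^2 f/∂x ∂y - ∂^2 f/∂y ∂x = (0) - (0) = 0 (equality of mixed partials for smooth f).
Similarly for dx ∧ dz and dy ∧ dz — all coefficients vanish. So d(df) = 0.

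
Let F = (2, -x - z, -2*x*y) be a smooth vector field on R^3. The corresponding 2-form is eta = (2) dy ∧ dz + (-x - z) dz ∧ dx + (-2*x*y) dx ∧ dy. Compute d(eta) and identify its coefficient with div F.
d(eta) = (0) dx ∧ dy ∧ dz; div F = 0

For a 2-form in R^3 of the form above, applying d gives a 3-form with coefficient ∂P/∂x + ∂Q/∂y + ∂R/∂z:
  ∂P/∂x = 0
  ∂Q/∂y = 0
  ∂R/∂z = 0
Sum = 0, which is exactly div F.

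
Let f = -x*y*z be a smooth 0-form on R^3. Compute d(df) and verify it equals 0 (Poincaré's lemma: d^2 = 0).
d(df) = 0

Step 1: df = sum_i (∂f/∂x_i) dx_i = (-y*z) dx + (-x*z) dy + (-x*y) dz.
Step 2: Apply d again. Using the 1-form formula, the coefficient of dx ∧ dy in d(df) is ∂^2 f/∂x ∂y - ∂^2 f/∂y ∂x = (-z) - (-z) = 0 (equality of mixed partials for smooth f).
Similarly for dx ∧ dz and dy ∧ dz — all coefficients vanish. So d(df) = 0.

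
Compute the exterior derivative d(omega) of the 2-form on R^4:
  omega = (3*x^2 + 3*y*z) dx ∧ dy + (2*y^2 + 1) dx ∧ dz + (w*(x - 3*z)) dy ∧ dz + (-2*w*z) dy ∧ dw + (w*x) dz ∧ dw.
d(omega) = (w - y) dx ∧ dy ∧ dz + (2*w + x - 3*z) dy ∧ dz ∧ dw + (w) dx ∧ dz ∧ dw

For a 2-form omega = sum_{i<j} g_{ij} dx_i ∧ dx_j, the exterior derivative is
  d(omega) = sum_{i<j} d(g_{ij}) ∧ dx_i ∧ dx_j = sum_{i<j, k} (∂g_{ij}/∂x_k) dx_k ∧ dx_i ∧ dx_j.
Expand each term, using dx_k ∧ dx_i ∧ dx_j = sgn(permutation) dx_{(a)} ∧ dx_{(b)} ∧ dx_{(c)} with (a < b < c) sorted:
  d(3*x^2 + 3*y*z) includes (∂/∂z)(3*x^2 + 3*y*z) dz = (3*y) dz, which multiplied by dx ∧ dy gives (3*y) dx ∧ dy ∧ dz
  d(2*y^2 + 1) includes (∂/∂y)(2*y^2 + 1) dy = (4*y) dy, which multiplied by dx ∧ dz gives (-4*y) dx ∧ dy ∧ dz
  d(w*(x - 3*z)) includes (∂/∂x)(w*(x - 3*z)) dx = (w) dx, which multiplied by dy ∧ dz gives (w) dx ∧ dy ∧ dz
  d(w*(x - 3*z)) includes (∂/∂w)(w*(x - 3*z)) dw = (x - 3*z) dw, which multiplied by dy ∧ dz gives (x - 3*z) dy ∧ dz ∧ dw
  d(-2*w*z) includes (∂/∂z)(-2*w*z) dz = (-2*w) dz, which multiplied by dy ∧ dw gives (2*w) dy ∧ dz ∧ dw
  d(w*x) includes (∂/∂x)(w*x) dx = (w) dx, which multiplied by dz ∧ dw gives (w) dx ∧ dz ∧ dw
Collecting like 3-forms: d(omega) = (w - y) dx ∧ dy ∧ dz + (2*w + x - 3*z) dy ∧ dz ∧ dw + (w) dx ∧ dz ∧ dw.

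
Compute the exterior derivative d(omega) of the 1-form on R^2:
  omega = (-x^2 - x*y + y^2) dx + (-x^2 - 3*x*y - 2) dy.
d(omega) = (-x - 5*y) dx ∧ dy

For a 1-form omega = sum_i f_i dx_i, the exterior derivative is
  d(omega) = sum_{i < j} (∂f_j/∂x_i - ∂f_i/∂x_j) dx_i ∧ dx_j.
  coefficient of dx ∧ dy: ∂f_2/∂x - ∂f_1/∂y = ∂(-x^2 - 3*x*y - 2)/∂x - ∂(-x^2 - x*y + y^2)/∂y = -x - 5*y
Assembling: d(omega) = (-x - 5*y) dx ∧ dy.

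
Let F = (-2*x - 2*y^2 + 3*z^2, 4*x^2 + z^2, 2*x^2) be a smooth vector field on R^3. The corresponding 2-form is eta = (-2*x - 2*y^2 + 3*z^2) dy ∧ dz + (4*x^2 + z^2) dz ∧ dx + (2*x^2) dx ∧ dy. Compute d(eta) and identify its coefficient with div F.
d(eta) = (-2) dx ∧ dy ∧ dz; div F = -2

For a 2-form in R^3 of the form above, applying d gives a 3-form with coefficient ∂P/∂x + ∂Q/∂y + ∂R/∂z:
  ∂P/∂x = -2
  ∂Q/∂y = 0
  ∂R/∂z = 0
Sum = -2, which is exactly div F.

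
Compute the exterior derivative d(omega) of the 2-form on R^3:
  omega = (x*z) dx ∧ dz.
d(omega) = 0

For a 2-form omega = sum_{i<j} g_{ij} dx_i ∧ dx_j, the exterior derivative is
  d(omega) = sum_{i<j} d(g_{ij}) ∧ dx_i ∧ dx_j = sum_{i<j, k} (∂g_{ij}/∂x_k) dx_k ∧ dx_i ∧ dx_j.
Expand each term, using dx_k ∧ dx_i ∧ dx_j = sgn(permutation) dx_{(a)} ∧ dx_{(b)} ∧ dx_{(c)} with (a < b < c) sorted:

Collecting like 3-forms: d(omega) = 0.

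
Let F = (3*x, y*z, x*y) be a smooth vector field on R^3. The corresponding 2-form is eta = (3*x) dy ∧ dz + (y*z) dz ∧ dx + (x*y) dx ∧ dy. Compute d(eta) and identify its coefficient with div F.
d(eta) = (z + 3) dx ∧ dy ∧ dz; div F = z + 3

For a 2-form in R^3 of the form above, applying d gives a 3-form with coefficient ∂P/∂x + ∂Q/∂y + ∂R/∂z:
  ∂P/∂x = 3
  ∂Q/∂y = z
  ∂R/∂z = 0
Sum = z + 3, which is exactly div F.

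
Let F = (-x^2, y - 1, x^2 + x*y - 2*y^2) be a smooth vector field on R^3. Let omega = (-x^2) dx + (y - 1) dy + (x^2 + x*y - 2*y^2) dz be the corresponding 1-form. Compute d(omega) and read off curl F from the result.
d(omega) = (x - 4*y) dy ∧ dz + (-2*x - y) dz ∧ dx + (0) dx ∧ dy; curl F = (x - 4*y, -2*x - y, 0)

d omega = sum_{i<j} (∂f_j/∂x_i - ∂f_i/∂x_j) dx_i ∧ dx_j. Under the identification (dy ∧ dz, dz ∧ dx, dx ∧ dy) ↔ (e_x, e_y, e_z), the coefficients are exactly the components of curl F. Compute:
  ∂R/∂y - ∂Q/∂z = (x - 4*y) - (0) = x - 4*y
  ∂P/∂z - ∂R/∂x = (0) - (2*x + y) = -2*x - y
  ∂Q/∂x - ∂P/∂y = (0) - (0) = 0.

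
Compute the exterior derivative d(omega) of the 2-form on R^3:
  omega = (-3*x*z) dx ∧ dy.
d(omega) = (-3*x) dx ∧ dy ∧ dz

For a 2-form omega = sum_{i<j} g_{ij} dx_i ∧ dx_j, the exterior derivative is
  d(omega) = sum_{i<j} d(g_{ij}) ∧ dx_i ∧ dx_j = sum_{i<j, k} (∂g_{ij}/∂x_k) dx_k ∧ dx_i ∧ dx_j.
Expand each term, using dx_k ∧ dx_i ∧ dx_j = sgn(permutation) dx_{(a)} ∧ dx_{(b)} ∧ dx_{(c)} with (a < b < c) sorted:
  d(-3*x*z) includes (∂/∂z)(-3*x*z) dz = (-3*x) dz, which multiplied by dx ∧ dy gives (-3*x) dx ∧ dy ∧ dz
Collecting like 3-forms: d(omega) = (-3*x) dx ∧ dy ∧ dz.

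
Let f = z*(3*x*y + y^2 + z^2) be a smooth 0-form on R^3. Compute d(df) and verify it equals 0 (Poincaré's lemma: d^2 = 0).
d(df) = 0

Step 1: df = sum_i (∂f/∂x_i) dx_i = (3*y*z) dx + (z*(3*x + 2*y)) dy + (3*x*y + y^2 + 3*z^2) dz.
Step 2: Apply d again. Using the 1-form formula, the coefficient of dx ∧ dy in d(df) is ∂^2 f/∂x ∂y - ∂^2 f/∂y ∂x = (3*z) - (3*z) = 0 (equality of mixed partials for smooth f).
Similarly for dx ∧ dz and dy ∧ dz — all coefficients vanish. So d(df) = 0.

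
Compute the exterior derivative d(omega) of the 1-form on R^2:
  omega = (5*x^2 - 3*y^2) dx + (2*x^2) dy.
d(omega) = (4*x + 6*y) dx ∧ dy

For a 1-form omega = sum_i f_i dx_i, the exterior derivative is
  d(omega) = sum_{i < j} (∂f_j/∂x_i - ∂f_i/∂x_j) dx_i ∧ dx_j.
  coefficient of dx ∧ dy: ∂f_2/∂x - ∂f_1/∂y = ∂(2*x^2)/∂x - ∂(5*x^2 - 3*y^2)/∂y = 4*x + 6*y
Assembling: d(omega) = (4*x + 6*y) dx ∧ dy.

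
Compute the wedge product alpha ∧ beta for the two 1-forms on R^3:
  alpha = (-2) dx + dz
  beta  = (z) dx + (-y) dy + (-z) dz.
alpha ∧ beta = (2*y) dx ∧ dy + (z) dx ∧ dz + (y) dy ∧ dz

Distribute the wedge, using dx_i ∧ dx_j = -dx_j ∧ dx_i and dx_i ∧ dx_i = 0. For each pair (i, j) with i < j, the coefficient of dx_i ∧ dx_j in alpha ∧ beta is (alpha_i * beta_j - alpha_j * beta_i). Collecting: alpha ∧ beta = (2*y) dx ∧ dy + (z) dx ∧ dz + (y) dy ∧ dz.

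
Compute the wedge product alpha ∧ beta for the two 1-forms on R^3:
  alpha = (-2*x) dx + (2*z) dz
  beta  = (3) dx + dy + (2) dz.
alpha ∧ beta = (-2*x) dx ∧ dy + (-4*x - 6*z) dx ∧ dz + (-2*z) dy ∧ dz

Distribute the wedge, using dx_i ∧ dx_j = -dx_j ∧ dx_i and dx_i ∧ dx_i = 0. For each pair (i, j) with i < j, the coefficient of dx_i ∧ dx_j in alpha ∧ beta is (alpha_i * beta_j - alpha_j * beta_i). Collecting: alpha ∧ beta = (-2*x) dx ∧ dy + (-4*x - 6*z) dx ∧ dz + (-2*z) dy ∧ dz.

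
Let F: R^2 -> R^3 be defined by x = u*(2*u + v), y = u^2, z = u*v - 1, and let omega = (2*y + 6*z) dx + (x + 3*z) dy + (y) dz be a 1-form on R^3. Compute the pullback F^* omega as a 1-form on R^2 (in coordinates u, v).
F^* omega = (12*u^3 + 35*u^2*v + 6*u*v^2 - 30*u - 6*v) du + (3*u*(u^2 + 2*u*v - 2)) dv

Using F^*(f dg) = (f ∘ F) d(g ∘ F), substitute each coordinate x_i by F_i(u, v) in f_i, and replace dx_i by d F_i = (∂F_i/∂u) du + (∂F_i/∂v) dv.
  For the x component: f_1(F) = 2*u^2 + 6*u*v - 6; d F_1 = (4*u + v) du + (u) dv
  For the y component: f_2(F) = 2*u^2 + 4*u*v - 3; d F_2 = (2*u) du + (0) dv
  For the z component: f_3(F) = u^2; d F_3 = (v) du + (u) dv
Combining and collecting du, dv coefficients:
  coeff of du: 12*u^3 + 35*u^2*v + 6*u*v^2 - 30*u - 6*v
  coeff of dv: 3*u*(u^2 + 2*u*v - 2)
F^* omega = (12*u^3 + 35*u^2*v + 6*u*v^2 - 30*u - 6*v) du + (3*u*(u^2 + 2*u*v - 2)) dv.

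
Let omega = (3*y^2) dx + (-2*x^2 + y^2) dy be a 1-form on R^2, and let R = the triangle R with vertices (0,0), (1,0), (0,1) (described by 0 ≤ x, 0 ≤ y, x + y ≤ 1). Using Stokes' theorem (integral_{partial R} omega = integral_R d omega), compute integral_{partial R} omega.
integral_(partial R) omega = -5/3

Stokes: integral_partial_R omega = integral_R d omega with d omega = (∂Q/∂x - ∂P/∂y) dx ∧ dy.
  ∂Q/∂x = -4*x
  ∂P/∂y = 6*y
  integrand = ∂Q/∂x - ∂P/∂y = -4*x - 6*y.
Integrating over R: integral_0^1 integral_0^{1-x} (-4*x - 6*y) dy dx = -5/3.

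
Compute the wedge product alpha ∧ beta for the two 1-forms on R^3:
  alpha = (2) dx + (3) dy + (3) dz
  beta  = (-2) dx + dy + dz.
alpha ∧ beta = (8) dx ∧ dy + (8) dx ∧ dz

Distribute the wedge, using dx_i ∧ dx_j = -dx_j ∧ dx_i and dx_i ∧ dx_i = 0. For each pair (i, j) with i < j, the coefficient of dx_i ∧ dx_j in alpha ∧ beta is (alpha_i * beta_j - alpha_j * beta_i). Collecting: alpha ∧ beta = (8) dx ∧ dy + (8) dx ∧ dz.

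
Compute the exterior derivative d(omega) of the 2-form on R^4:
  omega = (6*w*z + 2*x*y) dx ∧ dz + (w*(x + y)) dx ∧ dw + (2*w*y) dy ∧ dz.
d(omega) = (-2*x) dx ∧ dy ∧ dz + (6*z) dx ∧ dz ∧ dw + (-w) dx ∧ dy ∧ dw + (2*y) dy ∧ dz ∧ dw

For a 2-form omega = sum_{i<j} g_{ij} dx_i ∧ dx_j, the exterior derivative is
  d(omega) = sum_{i<j} d(g_{ij}) ∧ dx_i ∧ dx_j = sum_{i<j, k} (∂g_{ij}/∂x_k) dx_k ∧ dx_i ∧ dx_j.
Expand each term, using dx_k ∧ dx_i ∧ dx_j = sgn(permutation) dx_{(a)} ∧ dx_{(b)} ∧ dx_{(c)} with (a < b < c) sorted:
  d(6*w*z + 2*x*y) includes (∂/∂y)(6*w*z + 2*x*y) dy = (2*x) dy, which multiplied by dx ∧ dz gives (-2*x) dx ∧ dy ∧ dz
  d(6*w*z + 2*x*y) includes (∂/∂w)(6*w*z + 2*x*y) dw = (6*z) dw, which multiplied by dx ∧ dz gives (6*z) dx ∧ dz ∧ dw
  d(w*(x + y)) includes (∂/∂y)(w*(x + y)) dy = (w) dy, which multiplied by dx ∧ dw gives (-w) dx ∧ dy ∧ dw
  d(2*w*y) includes (∂/∂w)(2*w*y) dw = (2*y) dw, which multiplied by dy ∧ dz gives (2*y) dy ∧ dz ∧ dw
Collecting like 3-forms: d(omega) = (-2*x) dx ∧ dy ∧ dz + (6*z) dx ∧ dz ∧ dw + (-w) dx ∧ dy ∧ dw + (2*y) dy ∧ dz ∧ dw.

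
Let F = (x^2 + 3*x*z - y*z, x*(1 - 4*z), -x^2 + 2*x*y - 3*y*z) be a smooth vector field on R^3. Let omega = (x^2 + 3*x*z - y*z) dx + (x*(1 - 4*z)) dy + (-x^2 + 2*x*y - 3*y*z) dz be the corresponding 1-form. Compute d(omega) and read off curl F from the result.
d(omega) = (6*x - 3*z) dy ∧ dz + (5*x - 3*y) dz ∧ dx + (1 - 3*z) dx ∧ dy; curl F = (6*x - 3*z, 5*x - 3*y, 1 - 3*z)

d omega = sum_{i<j} (∂f_j/∂x_i - ∂f_i/∂x_j) dx_i ∧ dx_j. Under the identification (dy ∧ dz, dz ∧ dx, dx ∧ dy) ↔ (e_x, e_y, e_z), the coefficients are exactly the components of curl F. Compute:
  ∂R/∂y - ∂Q/∂z = (2*x - 3*z) - (-4*x) = 6*x - 3*z
  ∂P/∂z - ∂R/∂x = (3*x - y) - (-2*x + 2*y) = 5*x - 3*y
  ∂Q/∂x - ∂P/∂y = (1 - 4*z) - (-z) = 1 - 3*z.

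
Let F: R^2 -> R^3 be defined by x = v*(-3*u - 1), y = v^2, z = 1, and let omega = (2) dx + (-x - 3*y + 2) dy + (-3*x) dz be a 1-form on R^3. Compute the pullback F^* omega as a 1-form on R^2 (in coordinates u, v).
F^* omega = (-6*v) du + (6*u*v^2 - 6*u - 6*v^3 + 2*v^2 + 4*v - 2) dv

Using F^*(f dg) = (f ∘ F) d(g ∘ F), substitute each coordinate x_i by F_i(u, v) in f_i, and replace dx_i by d F_i = (∂F_i/∂u) du + (∂F_i/∂v) dv.
  For the x component: f_1(F) = 2; d F_1 = (-3*v) du + (-3*u - 1) dv
  For the y component: f_2(F) = 3*u*v - 3*v^2 + v + 2; d F_2 = (0) du + (2*v) dv
  For the z component: f_3(F) = 3*v*(3*u + 1); d F_3 = (0) du + (0) dv
Combining and collecting du, dv coefficients:
  coeff of du: -6*v
  coeff of dv: 6*u*v^2 - 6*u - 6*v^3 + 2*v^2 + 4*v - 2
F^* omega = (-6*v) du + (6*u*v^2 - 6*u - 6*v^3 + 2*v^2 + 4*v - 2) dv.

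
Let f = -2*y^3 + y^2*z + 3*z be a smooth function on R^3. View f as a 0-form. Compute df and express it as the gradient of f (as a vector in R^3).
df = (0) dx + (2*y*(-3*y + z)) dy + (y^2 + 3) dz; grad f = (0, 2*y*(-3*y + z), y^2 + 3)

For a 0-form f, d f = (∂f/∂x) dx + (∂f/∂y) dy + (∂f/∂z) dz. The components of the vector representation are exactly the entries of grad f in Cartesian coordinates:
  ∂f/∂x = 0
  ∂f/∂y = 2*y*(-3*y + z)
  ∂f/∂z = y^2 + 3.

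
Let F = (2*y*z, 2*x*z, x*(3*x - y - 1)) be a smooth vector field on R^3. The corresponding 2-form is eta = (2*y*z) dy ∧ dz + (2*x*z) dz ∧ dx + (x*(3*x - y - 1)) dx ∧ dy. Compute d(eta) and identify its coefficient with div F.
d(eta) = (0) dx ∧ dy ∧ dz; div F = 0

For a 2-form in R^3 of the form above, applying d gives a 3-form with coefficient ∂P/∂x + ∂Q/∂y + ∂R/∂z:
  ∂P/∂x = 0
  ∂Q/∂y = 0
  ∂R/∂z = 0
Sum = 0, which is exactly div F.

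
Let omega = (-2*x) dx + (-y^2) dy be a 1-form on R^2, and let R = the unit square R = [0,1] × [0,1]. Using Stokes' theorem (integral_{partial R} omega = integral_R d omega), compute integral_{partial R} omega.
integral_(partial R) omega = 0

Stokes: integral_partial_R omega = integral_R d omega with d omega = (∂Q/∂x - ∂P/∂y) dx ∧ dy.
  ∂Q/∂x = 0
  ∂P/∂y = 0
  integrand = ∂Q/∂x - ∂P/∂y = 0.
Integrating over R: integral_0^1 integral_0^1 (0) dx dy = 0.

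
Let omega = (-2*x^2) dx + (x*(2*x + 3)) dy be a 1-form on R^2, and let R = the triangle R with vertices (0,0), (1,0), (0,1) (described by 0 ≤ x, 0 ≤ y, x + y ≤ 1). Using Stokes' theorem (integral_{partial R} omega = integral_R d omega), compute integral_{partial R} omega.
integral_(partial R) omega = 13/6

Stokes: integral_partial_R omega = integral_R d omega with d omega = (∂Q/∂x - ∂P/∂y) dx ∧ dy.
  ∂Q/∂x = 4*x + 3
  ∂P/∂y = 0
  integrand = ∂Q/∂x - ∂P/∂y = 4*x + 3.
Integrating over R: integral_0^1 integral_0^{1-x} (4*x + 3) dy dx = 13/6.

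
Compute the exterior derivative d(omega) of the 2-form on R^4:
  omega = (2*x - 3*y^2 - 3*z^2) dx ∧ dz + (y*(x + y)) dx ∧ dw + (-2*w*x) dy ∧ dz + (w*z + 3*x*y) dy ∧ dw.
d(omega) = (-2*w + 6*y) dx ∧ dy ∧ dz + (-x + y) dx ∧ dy ∧ dw + (-w - 2*x) dy ∧ dz ∧ dw

For a 2-form omega = sum_{i<j} g_{ij} dx_i ∧ dx_j, the exterior derivative is
  d(omega) = sum_{i<j} d(g_{ij}) ∧ dx_i ∧ dx_j = sum_{i<j, k} (∂g_{ij}/∂x_k) dx_k ∧ dx_i ∧ dx_j.
Expand each term, using dx_k ∧ dx_i ∧ dx_j = sgn(permutation) dx_{(a)} ∧ dx_{(b)} ∧ dx_{(c)} with (a < b < c) sorted:
  d(2*x - 3*y^2 - 3*z^2) includes (∂/∂y)(2*x - 3*y^2 - 3*z^2) dy = (-6*y) dy, which multiplied by dx ∧ dz gives (6*y) dx ∧ dy ∧ dz
  d(y*(x + y)) includes (∂/∂y)(y*(x + y)) dy = (x + 2*y) dy, which multiplied by dx ∧ dw gives (-x - 2*y) dx ∧ dy ∧ dw
  d(-2*w*x) includes (∂/∂x)(-2*w*x) dx = (-2*w) dx, which multiplied by dy ∧ dz gives (-2*w) dx ∧ dy ∧ dz
  d(-2*w*x) includes (∂/∂w)(-2*w*x) dw = (-2*x) dw, which multiplied by dy ∧ dz gives (-2*x) dy ∧ dz ∧ dw
  d(w*z + 3*x*y) includes (∂/∂x)(w*z + 3*x*y) dx = (3*y) dx, which multiplied by dy ∧ dw gives (3*y) dx ∧ dy ∧ dw
  d(w*z + 3*x*y) includes (∂/∂z)(w*z + 3*x*y) dz = (w) dz, which multiplied by dy ∧ dw gives (-w) dy ∧ dz ∧ dw
Collecting like 3-forms: d(omega) = (-2*w + 6*y) dx ∧ dy ∧ dz + (-x + y) dx ∧ dy ∧ dw + (-w - 2*x) dy ∧ dz ∧ dw.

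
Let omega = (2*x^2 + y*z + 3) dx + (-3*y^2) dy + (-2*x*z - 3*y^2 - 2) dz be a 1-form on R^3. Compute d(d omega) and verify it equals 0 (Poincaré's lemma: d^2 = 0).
d(d omega) = 0

Step 1: d omega = sum_{i<j} (∂f_j/∂x_i - ∂f_i/∂x_j) dx_i ∧ dx_j:
  coeff of dx ∧ dy: -z
  coeff of dx ∧ dz: -y - 2*z
  coeff of dy ∧ dz: -6*y
Step 2: Apply d again to each 2-form coefficient. The only possible 3-form in R^3 is dx ∧ dy ∧ dz, with coefficient
  ∂(coeff of dy∧dz)/∂x - ∂(coeff of dx∧dz)/∂y + ∂(coeff of dx∧dy)/∂z
  = ∂/∂x (-6*y) - ∂/∂y (-y - 2*z) + ∂/∂z (-z).
Each of these terms simplifies to sums of mixed partials that cancel in pairs. The result is 0 (by equality of mixed partials for smooth functions — Schwarz / Clairaut).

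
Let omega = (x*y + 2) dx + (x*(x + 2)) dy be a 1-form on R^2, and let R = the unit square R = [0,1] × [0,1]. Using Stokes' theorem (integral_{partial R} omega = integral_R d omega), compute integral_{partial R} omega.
integral_(partial R) omega = 5/2

Stokes: integral_partial_R omega = integral_R d omega with d omega = (∂Q/∂x - ∂P/∂y) dx ∧ dy.
  ∂Q/∂x = 2*x + 2
  ∂P/∂y = x
  integrand = ∂Q/∂x - ∂P/∂y = x + 2.
Integrating over R: integral_0^1 integral_0^1 (x + 2) dx dy = 5/2.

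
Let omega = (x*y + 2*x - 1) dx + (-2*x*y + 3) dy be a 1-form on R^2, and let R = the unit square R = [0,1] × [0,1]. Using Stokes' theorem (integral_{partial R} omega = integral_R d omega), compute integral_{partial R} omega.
integral_(partial R) omega = -3/2

Stokes: integral_partial_R omega = integral_R d omega with d omega = (∂Q/∂x - ∂P/∂y) dx ∧ dy.
  ∂Q/∂x = -2*y
  ∂P/∂y = x
  integrand = ∂Q/∂x - ∂P/∂y = -x - 2*y.
Integrating over R: integral_0^1 integral_0^1 (-x - 2*y) dx dy = -3/2.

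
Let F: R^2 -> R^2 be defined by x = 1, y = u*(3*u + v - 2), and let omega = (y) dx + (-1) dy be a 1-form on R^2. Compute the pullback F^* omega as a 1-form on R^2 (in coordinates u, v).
F^* omega = (-6*u - v + 2) du + (-u) dv

Using F^*(f dg) = (f ∘ F) d(g ∘ F), substitute each coordinate x_i by F_i(u, v) in f_i, and replace dx_i by d F_i = (∂F_i/∂u) du + (∂F_i/∂v) dv.
  For the x component: f_1(F) = u*(3*u + v - 2); d F_1 = (0) du + (0) dv
  For the y component: f_2(F) = -1; d F_2 = (6*u + v - 2) du + (u) dv
Combining and collecting du, dv coefficients:
  coeff of du: -6*u - v + 2
  coeff of dv: -u
F^* omega = (-6*u - v + 2) du + (-u) dv.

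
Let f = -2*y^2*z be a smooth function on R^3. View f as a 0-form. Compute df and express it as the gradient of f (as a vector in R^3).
df = (0) dx + (-4*y*z) dy + (-2*y^2) dz; grad f = (0, -4*y*z, -2*y^2)

For a 0-form f, d f = (∂f/∂x) dx + (∂f/∂y) dy + (∂f/∂z) dz. The components of the vector representation are exactly the entries of grad f in Cartesian coordinates:
  ∂f/∂x = 0
  ∂f/∂y = -4*y*z
  ∂f/∂z = -2*y^2.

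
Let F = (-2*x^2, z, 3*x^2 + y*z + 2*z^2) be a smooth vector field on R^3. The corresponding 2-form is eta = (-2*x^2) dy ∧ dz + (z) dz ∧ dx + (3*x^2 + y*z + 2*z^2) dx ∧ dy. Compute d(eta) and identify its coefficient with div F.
d(eta) = (-4*x + y + 4*z) dx ∧ dy ∧ dz; div F = -4*x + y + 4*z

For a 2-form in R^3 of the form above, applying d gives a 3-form with coefficient ∂P/∂x + ∂Q/∂y + ∂R/∂z:
  ∂P/∂x = -4*x
  ∂Q/∂y = 0
  ∂R/∂z = y + 4*z
Sum = -4*x + y + 4*z, which is exactly div F.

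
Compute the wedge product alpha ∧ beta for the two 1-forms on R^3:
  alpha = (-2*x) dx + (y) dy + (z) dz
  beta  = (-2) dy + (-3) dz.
alpha ∧ beta = (4*x) dx ∧ dy + (6*x) dx ∧ dz + (-3*y + 2*z) dy ∧ dz

Distribute the wedge, using dx_i ∧ dx_j = -dx_j ∧ dx_i and dx_i ∧ dx_i = 0. For each pair (i, j) with i < j, the coefficient of dx_i ∧ dx_j in alpha ∧ beta is (alpha_i * beta_j - alpha_j * beta_i). Collecting: alpha ∧ beta = (4*x) dx ∧ dy + (6*x) dx ∧ dz + (-3*y + 2*z) dy ∧ dz.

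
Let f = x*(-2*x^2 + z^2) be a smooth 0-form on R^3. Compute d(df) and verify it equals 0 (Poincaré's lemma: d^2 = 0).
d(df) = 0

Step 1: df = sum_i (∂f/∂x_i) dx_i = (-6*x^2 + z^2) dx + (0) dy + (2*x*z) dz.
Step 2: Apply d again. Using the 1-form formula, the coefficient of dx ∧ dy in d(df) is ∂^2 f/∂x ∂y - ∂^2 f/∂y ∂x = (0) - (0) = 0 (equality of mixed partials for smooth f).
Similarly for dx ∧ dz and dy ∧ dz — all coefficients vanish. So d(df) = 0.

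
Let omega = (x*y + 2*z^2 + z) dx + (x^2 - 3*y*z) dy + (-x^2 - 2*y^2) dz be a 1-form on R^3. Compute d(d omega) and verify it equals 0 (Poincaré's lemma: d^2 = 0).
d(d omega) = 0

Step 1: d omega = sum_{i<j} (∂f_j/∂x_i - ∂f_i/∂x_j) dx_i ∧ dx_j:
  coeff of dx ∧ dy: x
  coeff of dx ∧ dz: -2*x - 4*z - 1
  coeff of dy ∧ dz: -y
Step 2: Apply d again to each 2-form coefficient. The only possible 3-form in R^3 is dx ∧ dy ∧ dz, with coefficient
  ∂(coeff of dy∧dz)/∂x - ∂(coeff of dx∧dz)/∂y + ∂(coeff of dx∧dy)/∂z
  = ∂/∂x (-y) - ∂/∂y (-2*x - 4*z - 1) + ∂/∂z (x).
Each of these terms simplifies to sums of mixed partials that cancel in pairs. The result is 0 (by equality of mixed partials for smooth functions — Schwarz / Clairaut).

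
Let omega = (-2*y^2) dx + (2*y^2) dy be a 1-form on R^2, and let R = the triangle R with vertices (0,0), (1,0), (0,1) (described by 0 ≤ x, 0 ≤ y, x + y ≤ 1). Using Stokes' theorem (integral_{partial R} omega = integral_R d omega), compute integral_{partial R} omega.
integral_(partial R) omega = 2/3

Stokes: integral_partial_R omega = integral_R d omega with d omega = (∂Q/∂x - ∂P/∂y) dx ∧ dy.
  ∂Q/∂x = 0
  ∂P/∂y = -4*y
  integrand = ∂Q/∂x - ∂P/∂y = 4*y.
Integrating over R: integral_0^1 integral_0^{1-x} (4*y) dy dx = 2/3.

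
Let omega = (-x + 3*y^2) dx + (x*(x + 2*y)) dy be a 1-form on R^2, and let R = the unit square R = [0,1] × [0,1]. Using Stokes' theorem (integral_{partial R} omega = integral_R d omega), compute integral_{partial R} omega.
integral_(partial R) omega = -1

Stokes: integral_partial_R omega = integral_R d omega with d omega = (∂Q/∂x - ∂P/∂y) dx ∧ dy.
  ∂Q/∂x = 2*x + 2*y
  ∂P/∂y = 6*y
  integrand = ∂Q/∂x - ∂P/∂y = 2*x - 4*y.
Integrating over R: integral_0^1 integral_0^1 (2*x - 4*y) dx dy = -1.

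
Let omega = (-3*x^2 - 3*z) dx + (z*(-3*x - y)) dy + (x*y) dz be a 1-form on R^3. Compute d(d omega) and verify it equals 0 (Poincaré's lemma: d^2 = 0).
d(d omega) = 0

Step 1: d omega = sum_{i<j} (∂f_j/∂x_i - ∂f_i/∂x_j) dx_i ∧ dx_j:
  coeff of dx ∧ dy: -3*z
  coeff of dx ∧ dz: y + 3
  coeff of dy ∧ dz: 4*x + y
Step 2: Apply d again to each 2-form coefficient. The only possible 3-form in R^3 is dx ∧ dy ∧ dz, with coefficient
  ∂(coeff of dy∧dz)/∂x - ∂(coeff of dx∧dz)/∂y + ∂(coeff of dx∧dy)/∂z
  = ∂/∂x (4*x + y) - ∂/∂y (y + 3) + ∂/∂z (-3*z).
Each of these terms simplifies to sums of mixed partials that cancel in pairs. The result is 0 (by equality of mixed partials for smooth functions — Schwarz / Clairaut).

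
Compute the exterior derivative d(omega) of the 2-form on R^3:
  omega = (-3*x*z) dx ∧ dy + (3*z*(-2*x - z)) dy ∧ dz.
d(omega) = (-3*x - 6*z) dx ∧ dy ∧ dz

For a 2-form omega = sum_{i<j} g_{ij} dx_i ∧ dx_j, the exterior derivative is
  d(omega) = sum_{i<j} d(g_{ij}) ∧ dx_i ∧ dx_j = sum_{i<j, k} (∂g_{ij}/∂x_k) dx_k ∧ dx_i ∧ dx_j.
Expand each term, using dx_k ∧ dx_i ∧ dx_j = sgn(permutation) dx_{(a)} ∧ dx_{(b)} ∧ dx_{(c)} with (a < b < c) sorted:
  d(-3*x*z) includes (∂/∂z)(-3*x*z) dz = (-3*x) dz, which multiplied by dx ∧ dy gives (-3*x) dx ∧ dy ∧ dz
  d(3*z*(-2*x - z)) includes (∂/∂x)(3*z*(-2*x - z)) dx = (-6*z) dx, which multiplied by dy ∧ dz gives (-6*z) dx ∧ dy ∧ dz
Collecting like 3-forms: d(omega) = (-3*x - 6*z) dx ∧ dy ∧ dz.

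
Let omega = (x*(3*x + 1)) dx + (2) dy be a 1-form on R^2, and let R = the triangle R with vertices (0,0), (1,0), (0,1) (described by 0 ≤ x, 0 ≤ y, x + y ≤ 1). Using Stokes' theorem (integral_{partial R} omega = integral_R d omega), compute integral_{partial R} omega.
integral_(partial R) omega = 0

Stokes: integral_partial_R omega = integral_R d omega with d omega = (∂Q/∂x - ∂P/∂y) dx ∧ dy.
  ∂Q/∂x = 0
  ∂P/∂y = 0
  integrand = ∂Q/∂x - ∂P/∂y = 0.
Integrating over R: integral_0^1 integral_0^{1-x} (0) dy dx = 0.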